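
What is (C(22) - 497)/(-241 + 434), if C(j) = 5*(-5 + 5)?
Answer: -497/193 ≈ -2.5751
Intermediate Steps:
C(j) = 0 (C(j) = 5*0 = 0)
(C(22) - 497)/(-241 + 434) = (0 - 497)/(-241 + 434) = -497/193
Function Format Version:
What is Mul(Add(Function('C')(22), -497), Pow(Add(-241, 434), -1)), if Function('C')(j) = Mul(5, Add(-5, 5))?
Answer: Rational(-497, 193) ≈ -2.5751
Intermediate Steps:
Function('C')(j) = 0 (Function('C')(j) = Mul(5, 0) = 0)
Mul(Add(Function('C')(22), -497), Pow(Add(-241, 434), -1)) = Mul(Add(0, -497), Pow(Add(-241, 434), -1)) = Mul(-497, Pow(193, -1)) = Mul(-497, Rational(1, 193)) = Rational(-497, 193)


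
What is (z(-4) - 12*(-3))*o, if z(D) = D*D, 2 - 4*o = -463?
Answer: 6045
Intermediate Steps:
o = 465/4 (o = ½ - ¼*(-463) = ½ + 463/4 = 465/4 ≈ 116.25)
z(D) = D²
(z(-4) - 12*(-3))*o = ((-4)² - 12*(-3))*(465/4) = (16 + 36)*(465/4) = 52*(465/4) = 6045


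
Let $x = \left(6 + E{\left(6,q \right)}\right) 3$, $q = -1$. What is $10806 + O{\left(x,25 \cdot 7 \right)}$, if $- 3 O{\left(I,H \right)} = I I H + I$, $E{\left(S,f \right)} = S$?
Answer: $-64806$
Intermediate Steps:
$x = 36$ ($x = \left(6 + 6\right) 3 = 12 \cdot 3 = 36$)
$O{\left(I,H \right)} = - \frac{I}{3} - \frac{H I^{2}}{3}$ ($O{\left(I,H \right)} = - \frac{I I H + I}{3} = - \frac{I^{2} H + I}{3} = - \frac{H I^{2} + I}{3} = - \frac{I + H I^{2}}{3} = - \frac{I}{3} - \frac{H I^{2}}{3}$)
$10806 + O{\left(x,25 \cdot 7 \right)} = 10806 - 12 \left(1 + 25 \cdot 7 \cdot 36\right) = 10806 - 12 \left(1 + 175 \cdot 36\right) = 10806 - 12 \left(1 + 6300\right) = 10806 - 12 \cdot 6301 = 10806 - 75612 = -64806$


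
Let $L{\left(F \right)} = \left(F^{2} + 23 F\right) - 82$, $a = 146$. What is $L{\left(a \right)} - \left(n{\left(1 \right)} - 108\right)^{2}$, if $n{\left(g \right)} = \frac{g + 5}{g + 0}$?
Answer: $14188$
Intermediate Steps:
$n{\left(g \right)} = \frac{5 + g}{g}$
$L{\left(F \right)} = -82 + F^{2} + 23 F$
$L{\left(a \right)} - \left(n{\left(1 \right)} - 108\right)^{2} = \left(-82 + 146^{2} + 23 \cdot 146\right) - \left(\frac{5 + 1}{1} - 108\right)^{2} = \left(-82 + 21316 + 3358\right) - \left(1 \cdot 6 - 108\right)^{2} = 24592 - \left(6 - 108\right)^{2} = 24592 - \left(-102\right)^{2} = 24592 - 10404 = 14188$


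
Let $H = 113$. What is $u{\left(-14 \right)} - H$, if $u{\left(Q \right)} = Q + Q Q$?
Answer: $69$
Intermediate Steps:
$u{\left(Q \right)} = Q + Q^{2}$
$u{\left(-14 \right)} - H = - 14 \left(1 - 14\right) - 113 = \left(-14\right) \left(-13\right) - 113 = 182 - 113 = 69$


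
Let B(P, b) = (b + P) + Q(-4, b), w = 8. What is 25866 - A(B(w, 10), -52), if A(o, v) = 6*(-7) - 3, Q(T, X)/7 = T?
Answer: 25911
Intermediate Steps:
Q(T, X) = 7*T
B(P, b) = -28 + P + b (B(P, b) = (b + P) + 7*(-4) = (P + b) - 28 = -28 + P + b)
A(o, v) = -45 (A(o, v) = -42 - 3 = -45)
25866 - A(B(w, 10), -52) = 25866 - 1*(-45) = 25866 + 45 = 25911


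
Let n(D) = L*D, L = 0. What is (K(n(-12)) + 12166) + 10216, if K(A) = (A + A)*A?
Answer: 22382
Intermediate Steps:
n(D) = 0 (n(D) = 0*D = 0)
K(A) = 2*A² (K(A) = (2*A)*A = 2*A²)
(K(n(-12)) + 12166) + 10216 = (2*0² + 12166) + 10216 = (2*0 + 12166) + 10216 = (0 + 12166) + 10216 = 12166 + 10216 = 22382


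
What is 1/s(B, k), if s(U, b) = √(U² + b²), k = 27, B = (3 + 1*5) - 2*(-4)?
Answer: √985/985 ≈ 0.031863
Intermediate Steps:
B = 16 (B = (3 + 5) + 8 = 8 + 8 = 16)
1/s(B, k) = 1/(√(16² + 27²)) = 1/(√(256 + 729)) = 1/(√985) = √985/985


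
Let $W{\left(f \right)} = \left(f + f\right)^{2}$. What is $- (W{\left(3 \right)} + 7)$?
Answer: $-43$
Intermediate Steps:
$W{\left(f \right)} = 4 f^{2}$ ($W{\left(f \right)} = \left(2 f\right)^{2} = 4 f^{2}$)
$- (W{\left(3 \right)} + 7) = - (4 \cdot 3^{2} + 7) = - (4 \cdot 9 + 7) = - (36 + 7) = \left(-1\right) 43 = -43$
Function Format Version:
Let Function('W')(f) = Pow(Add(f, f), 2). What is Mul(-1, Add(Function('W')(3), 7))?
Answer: -43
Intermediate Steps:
Function('W')(f) = Mul(4, Pow(f, 2)) (Function('W')(f) = Pow(Mul(2, f), 2) = Mul(4, Pow(f, 2)))
Mul(-1, Add(Function('W')(3), 7)) = Mul(-1, Add(Mul(4, Pow(3, 2)), 7)) = Mul(-1, Add(Mul(4, 9), 7)) = Mul(-1, Add(36, 7)) = Mul(-1, 43) = -43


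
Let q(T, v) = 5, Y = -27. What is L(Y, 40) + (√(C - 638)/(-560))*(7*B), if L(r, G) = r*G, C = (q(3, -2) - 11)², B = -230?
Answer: -1080 + 23*I*√602/8 ≈ -1080.0 + 70.54*I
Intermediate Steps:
C = 36 (C = (5 - 11)² = (-6)² = 36)
L(r, G) = G*r
L(Y, 40) + (√(C - 638)/(-560))*(7*B) = 40*(-27) + (√(36 - 638)/(-560))*(7*(-230)) = -1080 + (√(-602)*(-1/560))*(-1610) = -1080 + ((I*√602)*(-1/560))*(-1610) = -1080 - I*√602/560*(-1610) = -1080 + 23*I*√602/8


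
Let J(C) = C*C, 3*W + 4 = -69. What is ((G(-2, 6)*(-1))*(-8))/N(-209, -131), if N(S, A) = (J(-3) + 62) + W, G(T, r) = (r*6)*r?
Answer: 1296/35 ≈ 37.029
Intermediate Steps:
W = -73/3 (W = -4/3 + (⅓)*(-69) = -4/3 - 23 = -73/3 ≈ -24.333)
G(T, r) = 6*r² (G(T, r) = (6*r)*r = 6*r²)
J(C) = C²
N(S, A) = 140/3 (N(S, A) = ((-3)² + 62) - 73/3 = (9 + 62) - 73/3 = 71 - 73/3 = 140/3)
((G(-2, 6)*(-1))*(-8))/N(-209, -131) = (((6*6²)*(-1))*(-8))/(140/3) = (((6*36)*(-1))*(-8))*(3/140) = ((216*(-1))*(-8))*(3/140) = -216*(-8)*(3/140) = 1728*(3/140) = 1296/35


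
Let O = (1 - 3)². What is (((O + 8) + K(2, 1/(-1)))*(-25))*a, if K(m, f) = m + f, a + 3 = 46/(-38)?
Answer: 26000/19 ≈ 1368.4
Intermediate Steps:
a = -80/19 (a = -3 + 46/(-38) = -3 + 46*(-1/38) = -3 - 23/19 = -80/19 ≈ -4.2105)
O = 4 (O = (-2)² = 4)
K(m, f) = f + m
(((O + 8) + K(2, 1/(-1)))*(-25))*a = (((4 + 8) + (1/(-1) + 2))*(-25))*(-80/19) = ((12 + (-1 + 2))*(-25))*(-80/19) = ((12 + 1)*(-25))*(-80/19) = (13*(-25))*(-80/19) = -325*(-80/19) = 26000/19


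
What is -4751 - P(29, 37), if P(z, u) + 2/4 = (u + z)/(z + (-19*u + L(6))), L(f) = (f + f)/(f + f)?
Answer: -6394041/1346 ≈ -4750.4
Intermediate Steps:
L(f) = 1 (L(f) = (2*f)/((2*f)) = (2*f)*(1/(2*f)) = 1)
P(z, u) = -½ + (u + z)/(1 + z - 19*u) (P(z, u) = -½ + (u + z)/(z + (-19*u + 1)) = -½ + (u + z)/(z + (1 - 19*u)) = -½ + (u + z)/(1 + z - 19*u))
-4751 - P(29, 37) = -4751 - (-1 + 29 + 21*37)/(2*(1 + 29 - 19*37)) = -4751 - (-1 + 29 + 777)/(2*(1 + 29 - 703)) = -4751 - 805/(2*(-673)) = -4751 - (-1)*805/(2*673) = -4751 - 1*(-805/1346) = -4751 + 805/1346 = -6394041/1346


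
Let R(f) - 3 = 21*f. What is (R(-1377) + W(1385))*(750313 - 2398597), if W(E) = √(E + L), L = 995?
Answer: 47658483576 - 3296568*√595 ≈ 4.7578e+10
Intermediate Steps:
W(E) = √(995 + E) (W(E) = √(E + 995) = √(995 + E))
R(f) = 3 + 21*f
(R(-1377) + W(1385))*(750313 - 2398597) = ((3 + 21*(-1377)) + √(995 + 1385))*(750313 - 2398597) = ((3 - 28917) + √2380)*(-1648284) = (-28914 + 2*√595)*(-1648284) = 47658483576 - 3296568*√595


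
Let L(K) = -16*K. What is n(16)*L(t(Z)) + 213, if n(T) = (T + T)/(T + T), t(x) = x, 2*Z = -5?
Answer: 253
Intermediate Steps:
Z = -5/2 (Z = (½)*(-5) = -5/2 ≈ -2.5000)
n(T) = 1 (n(T) = (2*T)/((2*T)) = (2*T)*(1/(2*T)) = 1)
n(16)*L(t(Z)) + 213 = 1*(-16*(-5/2)) + 213 = 1*40 + 213 = 40 + 213 = 253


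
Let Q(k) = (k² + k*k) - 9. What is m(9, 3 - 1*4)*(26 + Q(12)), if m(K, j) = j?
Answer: -305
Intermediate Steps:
Q(k) = -9 + 2*k² (Q(k) = (k² + k²) - 9 = 2*k² - 9 = -9 + 2*k²)
m(9, 3 - 1*4)*(26 + Q(12)) = (3 - 1*4)*(26 + (-9 + 2*12²)) = (3 - 4)*(26 + (-9 + 2*144)) = -(26 + (-9 + 288)) = -(26 + 279) = -1*305 = -305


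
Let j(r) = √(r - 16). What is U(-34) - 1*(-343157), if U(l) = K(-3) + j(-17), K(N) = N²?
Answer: 343166 + I*√33 ≈ 3.4317e+5 + 5.7446*I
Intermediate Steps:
j(r) = √(-16 + r)
U(l) = 9 + I*√33 (U(l) = (-3)² + √(-16 - 17) = 9 + √(-33) = 9 + I*√33)
U(-34) - 1*(-343157) = (9 + I*√33) - 1*(-343157) = (9 + I*√33) + 343157 = 343166 + I*√33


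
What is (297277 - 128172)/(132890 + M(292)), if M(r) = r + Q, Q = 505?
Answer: 169105/133687 ≈ 1.2649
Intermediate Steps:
M(r) = 505 + r (M(r) = r + 505 = 505 + r)
(297277 - 128172)/(132890 + M(292)) = (297277 - 128172)/(132890 + (505 + 292)) = 169105/(132890 + 797) = 169105/133687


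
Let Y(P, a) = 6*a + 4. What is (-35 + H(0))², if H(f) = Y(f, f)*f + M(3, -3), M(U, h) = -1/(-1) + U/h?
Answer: 1225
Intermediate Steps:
M(U, h) = 1 + U/h (M(U, h) = -1*(-1) + U/h = 1 + U/h)
Y(P, a) = 4 + 6*a
H(f) = f*(4 + 6*f) (H(f) = (4 + 6*f)*f + (3 - 3)/(-3) = f*(4 + 6*f) - ⅓*0 = f*(4 + 6*f) + 0 = f*(4 + 6*f))
(-35 + H(0))² = (-35 + 2*0*(2 + 3*0))² = (-35 + 2*0*(2 + 0))² = (-35 + 2*0*2)² = (-35 + 0)² = (-35)² = 1225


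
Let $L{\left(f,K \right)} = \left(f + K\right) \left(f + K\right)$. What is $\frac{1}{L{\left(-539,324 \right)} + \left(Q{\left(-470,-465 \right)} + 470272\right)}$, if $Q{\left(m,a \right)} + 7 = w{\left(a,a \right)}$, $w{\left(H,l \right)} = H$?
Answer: $\frac{1}{516025} \approx 1.9379 \cdot 10^{-6}$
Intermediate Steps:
$Q{\left(m,a \right)} = -7 + a$
$L{\left(f,K \right)} = \left(K + f\right)^{2}$ ($L{\left(f,K \right)} = \left(K + f\right) \left(K + f\right) = \left(K + f\right)^{2}$)
$\frac{1}{L{\left(-539,324 \right)} + \left(Q{\left(-470,-465 \right)} + 470272\right)} = \frac{1}{\left(324 - 539\right)^{2} + \left(\left(-7 - 465\right) + 470272\right)} = \frac{1}{\left(-215\right)^{2} + \left(-472 + 470272\right)} = \frac{1}{46225 + 469800} = \frac{1}{516025}$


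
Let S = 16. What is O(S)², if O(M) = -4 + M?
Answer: 144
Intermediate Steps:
O(S)² = (-4 + 16)² = 12² = 144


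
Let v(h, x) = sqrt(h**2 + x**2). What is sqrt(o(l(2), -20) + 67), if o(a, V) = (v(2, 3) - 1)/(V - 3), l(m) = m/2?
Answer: sqrt(35466 - 23*sqrt(13))/23 ≈ 8.1784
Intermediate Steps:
l(m) = m/2 (l(m) = m*(1/2) = m/2)
o(a, V) = (-1 + sqrt(13))/(-3 + V) (o(a, V) = (sqrt(2**2 + 3**2) - 1)/(V - 3) = (sqrt(4 + 9) - 1)/(-3 + V) = (sqrt(13) - 1)/(-3 + V) = (-1 + sqrt(13))/(-3 + V))
sqrt(o(l(2), -20) + 67) = sqrt((-1 + sqrt(13))/(-3 - 20) + 67) = sqrt((-1 + sqrt(13))/(-23) + 67) = sqrt(-(-1 + sqrt(13))/23 + 67) = sqrt((1/23 - sqrt(13)/23) + 67) = sqrt(1542/23 - sqrt(13)/23)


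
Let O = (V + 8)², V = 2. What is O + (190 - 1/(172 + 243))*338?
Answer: 26692462/415 ≈ 64319.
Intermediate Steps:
O = 100 (O = (2 + 8)² = 10² = 100)
O + (190 - 1/(172 + 243))*338 = 100 + (190 - 1/(172 + 243))*338 = 100 + (190 - 1/415)*338 = 100 + (78849/415)*338 = 100 + 26650962/415 = 26692462/415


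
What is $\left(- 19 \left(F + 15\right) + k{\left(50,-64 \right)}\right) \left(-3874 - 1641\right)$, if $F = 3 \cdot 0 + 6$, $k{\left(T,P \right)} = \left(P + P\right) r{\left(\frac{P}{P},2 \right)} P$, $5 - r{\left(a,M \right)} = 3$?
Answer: $-88157275$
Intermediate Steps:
$r{\left(a,M \right)} = 2$ ($r{\left(a,M \right)} = 5 - 3 = 2$)
$k{\left(T,P \right)} = 4 P^{2}$ ($k{\left(T,P \right)} = \left(P + P\right) 2 P = 2 P 2 P = 4 P P = 4 P^{2}$)
$F = 6$ ($F = 0 + 6 = 6$)
$\left(- 19 \left(F + 15\right) + k{\left(50,-64 \right)}\right) \left(-3874 - 1641\right) = \left(- 19 \left(6 + 15\right) + 4 \left(-64\right)^{2}\right) \left(-3874 - 1641\right) = \left(\left(-19\right) 21 + 4 \cdot 4096\right) \left(-5515\right) = \left(-399 + 16384\right) \left(-5515\right) = 15985 \left(-5515\right) = -88157275$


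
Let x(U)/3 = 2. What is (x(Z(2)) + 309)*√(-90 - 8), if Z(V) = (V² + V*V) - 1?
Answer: 2205*I*√2 ≈ 3118.3*I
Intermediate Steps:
Z(V) = -1 + 2*V² (Z(V) = (V² + V²) - 1 = 2*V² - 1 = -1 + 2*V²)
x(U) = 6 (x(U) = 3*2 = 6)
(x(Z(2)) + 309)*√(-90 - 8) = (6 + 309)*√(-90 - 8) = 315*√(-98) = 315*(7*I*√2) = 2205*I*√2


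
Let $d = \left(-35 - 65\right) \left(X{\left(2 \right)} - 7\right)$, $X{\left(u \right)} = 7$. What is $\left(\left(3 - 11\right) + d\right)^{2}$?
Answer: $64$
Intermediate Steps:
$d = 0$ ($d = \left(-35 - 65\right) \left(7 - 7\right) = \left(-100\right) 0 = 0$)
$\left(\left(3 - 11\right) + d\right)^{2} = \left(\left(3 - 11\right) + 0\right)^{2} = \left(-8 + 0\right)^{2} = \left(-8\right)^{2} = 64$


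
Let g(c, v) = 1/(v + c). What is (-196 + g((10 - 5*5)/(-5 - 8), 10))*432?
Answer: -12271824/145 ≈ -84633.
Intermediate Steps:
g(c, v) = 1/(c + v)
(-196 + g((10 - 5*5)/(-5 - 8), 10))*432 = (-196 + 1/((10 - 5*5)/(-5 - 8) + 10))*432 = (-196 + 1/((10 - 25)/(-13) + 10))*432 = (-196 + 1/(-15*(-1/13) + 10))*432 = (-196 + 1/(15/13 + 10))*432 = (-196 + 1/(145/13))*432 = (-196 + 13/145)*432 = -28407/145*432 = -12271824/145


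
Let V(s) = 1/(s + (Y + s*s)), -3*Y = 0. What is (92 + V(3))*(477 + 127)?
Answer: 166855/3 ≈ 55618.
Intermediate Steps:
Y = 0 (Y = -⅓*0 = 0)
V(s) = 1/(s + s²) (V(s) = 1/(s + (0 + s*s)) = 1/(s + (0 + s²)) = 1/(s + s²))
(92 + V(3))*(477 + 127) = (92 + 1/(3*(1 + 3)))*(477 + 127) = (92 + (⅓)/4)*604 = (92 + (⅓)*(¼))*604 = (92 + 1/12)*604 = (1105/12)*604 = 166855/3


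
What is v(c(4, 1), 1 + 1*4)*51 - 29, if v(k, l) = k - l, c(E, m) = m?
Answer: -233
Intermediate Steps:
v(c(4, 1), 1 + 1*4)*51 - 29 = (1 - (1 + 1*4))*51 - 29 = (1 - (1 + 4))*51 - 29 = (1 - 1*5)*51 - 29 = (1 - 5)*51 - 29 = -4*51 - 29 = -204 - 29 = -233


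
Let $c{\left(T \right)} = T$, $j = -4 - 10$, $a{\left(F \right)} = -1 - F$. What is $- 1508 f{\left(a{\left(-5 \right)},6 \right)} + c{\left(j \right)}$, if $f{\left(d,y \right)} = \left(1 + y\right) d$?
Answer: $-42238$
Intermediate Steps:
$f{\left(d,y \right)} = d \left(1 + y\right)$
$j = -14$ ($j = -4 - 10 = -14$)
$- 1508 f{\left(a{\left(-5 \right)},6 \right)} + c{\left(j \right)} = - 1508 \left(-1 - -5\right) \left(1 + 6\right) - 14 = - 1508 \left(-1 + 5\right) 7 - 14 = - 1508 \cdot 4 \cdot 7 - 14 = \left(-1508\right) 28 - 14 = -42224 - 14 = -42238$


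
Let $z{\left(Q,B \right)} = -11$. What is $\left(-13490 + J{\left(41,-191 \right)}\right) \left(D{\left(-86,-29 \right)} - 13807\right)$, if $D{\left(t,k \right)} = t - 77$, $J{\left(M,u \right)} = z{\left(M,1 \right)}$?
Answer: $188608970$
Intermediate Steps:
$J{\left(M,u \right)} = -11$
$D{\left(t,k \right)} = -77 + t$
$\left(-13490 + J{\left(41,-191 \right)}\right) \left(D{\left(-86,-29 \right)} - 13807\right) = \left(-13490 - 11\right) \left(\left(-77 - 86\right) - 13807\right) = - 13501 \left(-163 - 13807\right) = \left(-13501\right) \left(-13970\right) = 188608970$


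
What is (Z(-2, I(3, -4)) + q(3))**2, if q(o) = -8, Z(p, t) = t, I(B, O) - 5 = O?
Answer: 49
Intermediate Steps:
I(B, O) = 5 + O
(Z(-2, I(3, -4)) + q(3))**2 = ((5 - 4) - 8)**2 = (1 - 8)**2 = (-7)**2 = 49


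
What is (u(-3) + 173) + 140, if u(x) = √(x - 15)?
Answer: 313 + 3*I*√2 ≈ 313.0 + 4.2426*I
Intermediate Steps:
u(x) = √(-15 + x)
(u(-3) + 173) + 140 = (√(-15 - 3) + 173) + 140 = (√(-18) + 173) + 140 = (3*I*√2 + 173) + 140 = (173 + 3*I*√2) + 140 = 313 + 3*I*√2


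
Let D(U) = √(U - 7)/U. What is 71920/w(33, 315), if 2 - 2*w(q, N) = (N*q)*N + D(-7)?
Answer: -659390206048/15010584376101 - 28768*I*√14/15010584376101 ≈ -0.043928 - 7.1709e-9*I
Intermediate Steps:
D(U) = √(-7 + U)/U
w(q, N) = 1 - q*N²/2 + I*√14/14 (w(q, N) = 1 - ((N*q)*N + √(-7 - 7)/(-7))/2 = 1 - (q*N² - I*√14/7)/2 = 1 + (-q*N²/2 + I*√14/14) = 1 - q*N²/2 + I*√14/14)
71920/w(33, 315) = 71920/(1 - ½*33*315² + I*√14/14) = 71920/(1 - ½*33*99225 + I*√14/14) = 71920/(1 - 3274425/2 + I*√14/14) = 71920/(-3274423/2 + I*√14/14)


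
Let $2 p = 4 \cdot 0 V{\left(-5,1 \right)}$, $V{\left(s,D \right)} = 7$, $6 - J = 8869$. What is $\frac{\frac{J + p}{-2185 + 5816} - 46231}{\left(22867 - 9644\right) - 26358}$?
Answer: $\frac{167873624}{47693185} \approx 3.5199$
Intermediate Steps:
$J = -8863$ ($J = 6 - 8869 = -8863$)
$p = 0$ ($p = \frac{4 \cdot 0 \cdot 7}{2} = \frac{0 \cdot 7}{2} = \frac{1}{2} \cdot 0 = 0$)
$\frac{\frac{J + p}{-2185 + 5816} - 46231}{\left(22867 - 9644\right) - 26358} = \frac{\frac{-8863 + 0}{-2185 + 5816} - 46231}{\left(22867 - 9644\right) - 26358} = \frac{- \frac{8863}{3631} - 46231}{13223 - 26358} = \frac{\left(-8863\right) \frac{1}{3631} - 46231}{-13135} = \left(- \frac{8863}{3631} - 46231\right) \left(- \frac{1}{13135}\right) = \left(- \frac{167873624}{3631}\right) \left(- \frac{1}{13135}\right) = \frac{167873624}{47693185}$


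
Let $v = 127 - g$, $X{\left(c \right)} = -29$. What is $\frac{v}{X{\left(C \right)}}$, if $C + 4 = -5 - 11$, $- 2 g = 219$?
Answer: $- \frac{473}{58} \approx -8.1552$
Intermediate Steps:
$g = - \frac{219}{2}$ ($g = \left(- \frac{1}{2}\right) 219 = - \frac{219}{2} \approx -109.5$)
$C = -20$ ($C = -4 - 16 = -20$)
$v = \frac{473}{2}$ ($v = 127 - - \frac{219}{2} = 127 + \frac{219}{2} = \frac{473}{2} \approx 236.5$)
$\frac{v}{X{\left(C \right)}} = \frac{473}{2 \left(-29\right)} = \frac{473}{2} \left(- \frac{1}{29}\right) = - \frac{473}{58}$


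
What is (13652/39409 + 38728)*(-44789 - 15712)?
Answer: -92339373187404/39409 ≈ -2.3431e+9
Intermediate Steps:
(13652/39409 + 38728)*(-44789 - 15712) = (13652*(1/39409) + 38728)*(-60501) = (13652/39409 + 38728)*(-60501) = (1526245404/39409)*(-60501) = -92339373187404/39409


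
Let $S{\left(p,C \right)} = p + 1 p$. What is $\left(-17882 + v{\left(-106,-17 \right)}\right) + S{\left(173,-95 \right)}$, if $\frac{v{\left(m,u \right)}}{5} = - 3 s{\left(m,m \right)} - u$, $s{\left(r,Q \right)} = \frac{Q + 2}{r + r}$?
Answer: $- \frac{925293}{53} \approx -17458.0$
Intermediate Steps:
$S{\left(p,C \right)} = 2 p$ ($S{\left(p,C \right)} = p + p = 2 p$)
$s{\left(r,Q \right)} = \frac{2 + Q}{2 r}$
$v{\left(m,u \right)} = - 5 u - \frac{15 \left(2 + m\right)}{2 m}$ ($v{\left(m,u \right)} = 5 \left(- 3 \frac{2 + m}{2 m} - u\right) = 5 \left(- \frac{3 \left(2 + m\right)}{2 m} - u\right) = 5 \left(- u - \frac{3 \left(2 + m\right)}{2 m}\right) = - 5 u - \frac{15 \left(2 + m\right)}{2 m}$)
$\left(-17882 + v{\left(-106,-17 \right)}\right) + S{\left(173,-95 \right)} = \left(-17882 - \left(- \frac{155}{2} - \frac{15}{106}\right)\right) + 2 \cdot 173 = \left(-17882 - - \frac{4115}{53}\right) + 346 = \left(-17882 + \left(- \frac{15}{2} + \frac{15}{106} + 85\right)\right) + 346 = \left(-17882 + \frac{4115}{53}\right) + 346 = - \frac{943631}{53} + 346 = - \frac{925293}{53}$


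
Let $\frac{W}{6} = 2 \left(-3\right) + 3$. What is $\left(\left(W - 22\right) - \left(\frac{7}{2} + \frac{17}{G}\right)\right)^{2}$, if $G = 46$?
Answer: $\frac{1018081}{529} \approx 1924.5$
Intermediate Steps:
$W = -18$ ($W = 6 \left(2 \left(-3\right) + 3\right) = 6 \left(-6 + 3\right) = 6 \left(-3\right) = -18$)
$\left(\left(W - 22\right) - \left(\frac{7}{2} + \frac{17}{G}\right)\right)^{2} = \left(\left(-18 - 22\right) - \left(\frac{7}{2} + \frac{17}{46}\right)\right)^{2} = \left(-40 - \frac{89}{23}\right)^{2} = \left(- \frac{1009}{23}\right)^{2} = \frac{1018081}{529}$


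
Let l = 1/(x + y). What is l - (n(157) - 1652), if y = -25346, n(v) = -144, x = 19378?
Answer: 10718527/5968 ≈ 1796.0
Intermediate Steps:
l = -1/5968 (l = 1/(19378 - 25346) = 1/(-5968) = -1/5968 ≈ -0.00016756)
l - (n(157) - 1652) = -1/5968 - (-144 - 1652) = -1/5968 - 1*(-1796) = -1/5968 + 1796 = 10718527/5968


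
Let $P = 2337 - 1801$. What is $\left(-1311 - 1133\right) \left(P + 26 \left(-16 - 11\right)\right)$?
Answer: $405704$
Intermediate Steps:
$P = 536$ ($P = 2337 - 1801 = 536$)
$\left(-1311 - 1133\right) \left(P + 26 \left(-16 - 11\right)\right) = \left(-1311 - 1133\right) \left(536 + 26 \left(-16 - 11\right)\right) = - 2444 \left(536 + 26 \left(-27\right)\right) = - 2444 \left(536 - 702\right) = \left(-2444\right) \left(-166\right) = 405704$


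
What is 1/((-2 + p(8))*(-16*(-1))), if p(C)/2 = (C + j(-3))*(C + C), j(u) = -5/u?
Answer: 3/14752 ≈ 0.00020336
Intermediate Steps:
p(C) = 4*C*(5/3 + C) (p(C) = 2*((C - 5/(-3))*(C + C)) = 2*((C - 5*(-1/3))*(2*C)) = 2*((C + 5/3)*(2*C)) = 2*((5/3 + C)*(2*C)) = 2*(2*C*(5/3 + C)) = 4*C*(5/3 + C))
1/((-2 + p(8))*(-16*(-1))) = 1/((-2 + (4/3)*8*(5 + 3*8))*(-16*(-1))) = 1/((-2 + (4/3)*8*(5 + 24))*16) = 1/((-2 + (4/3)*8*29)*16) = 1/((-2 + 928/3)*16) = 1/((922/3)*16) = 1/(14752/3) = 3/14752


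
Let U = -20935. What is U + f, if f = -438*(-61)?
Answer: 5783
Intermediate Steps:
f = 26718
U + f = -20935 + 26718 = 5783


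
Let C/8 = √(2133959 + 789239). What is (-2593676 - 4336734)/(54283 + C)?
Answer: -376203446030/2759559417 + 55443280*√2923198/2759559417 ≈ -101.98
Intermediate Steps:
C = 8*√2923198 (C = 8*√(2133959 + 789239) = 8*√2923198 ≈ 13678.)
(-2593676 - 4336734)/(54283 + C) = (-2593676 - 4336734)/(54283 + 8*√2923198) = -6930410/(54283 + 8*√2923198)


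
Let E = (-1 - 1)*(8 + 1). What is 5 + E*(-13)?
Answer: 239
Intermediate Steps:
E = -18 (E = -2*9 = -18)
5 + E*(-13) = 5 - 18*(-13) = 5 + 234 = 239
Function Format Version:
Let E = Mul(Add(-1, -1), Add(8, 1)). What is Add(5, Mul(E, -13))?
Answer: 239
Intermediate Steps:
E = -18 (E = Mul(-2, 9) = -18)
Add(5, Mul(E, -13)) = Add(5, Mul(-18, -13)) = Add(5, 234) = 239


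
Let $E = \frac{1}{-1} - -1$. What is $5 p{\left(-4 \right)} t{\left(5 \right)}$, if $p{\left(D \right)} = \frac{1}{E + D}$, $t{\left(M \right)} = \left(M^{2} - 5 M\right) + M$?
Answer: $- \frac{25}{4} \approx -6.25$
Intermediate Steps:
$t{\left(M \right)} = M^{2} - 4 M$
$E = 0$ ($E = -1 + 1 = 0$)
$p{\left(D \right)} = \frac{1}{D}$ ($p{\left(D \right)} = \frac{1}{0 + D} = \frac{1}{D}$)
$5 p{\left(-4 \right)} t{\left(5 \right)} = \frac{5}{-4} \cdot 5 \left(-4 + 5\right) = 5 \left(- \frac{1}{4}\right) 5 \cdot 1 = \left(- \frac{5}{4}\right) 5 = - \frac{25}{4}$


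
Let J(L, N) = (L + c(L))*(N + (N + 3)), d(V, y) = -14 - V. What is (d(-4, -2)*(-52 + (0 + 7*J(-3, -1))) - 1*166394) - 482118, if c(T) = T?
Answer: -647572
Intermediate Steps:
J(L, N) = 2*L*(3 + 2*N) (J(L, N) = (L + L)*(N + (N + 3)) = (2*L)*(N + (3 + N)) = (2*L)*(3 + 2*N) = 2*L*(3 + 2*N))
(d(-4, -2)*(-52 + (0 + 7*J(-3, -1))) - 1*166394) - 482118 = ((-14 - 1*(-4))*(-52 + (0 + 7*(2*(-3)*(3 + 2*(-1))))) - 1*166394) - 482118 = ((-14 + 4)*(-52 + (0 + 7*(2*(-3)*(3 - 2)))) - 166394) - 482118 = (-10*(-52 + (0 + 7*(2*(-3)*1))) - 166394) - 482118 = (-10*(-52 + (0 + 7*(-6))) - 166394) - 482118 = (-10*(-52 + (0 - 42)) - 166394) - 482118 = (-10*(-52 - 42) - 166394) - 482118 = (-10*(-94) - 166394) - 482118 = (940 - 166394) - 482118 = -165454 - 482118 = -647572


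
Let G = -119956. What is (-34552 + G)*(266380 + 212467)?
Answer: -73985692276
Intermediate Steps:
(-34552 + G)*(266380 + 212467) = (-34552 - 119956)*(266380 + 212467) = -154508*478847 = -73985692276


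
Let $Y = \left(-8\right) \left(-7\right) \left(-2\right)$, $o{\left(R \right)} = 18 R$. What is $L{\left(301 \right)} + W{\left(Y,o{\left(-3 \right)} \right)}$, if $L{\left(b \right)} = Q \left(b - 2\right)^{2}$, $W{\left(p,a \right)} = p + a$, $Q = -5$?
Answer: $-447171$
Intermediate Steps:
$Y = -112$ ($Y = 56 \left(-2\right) = -112$)
$W{\left(p,a \right)} = a + p$
$L{\left(b \right)} = - 5 \left(-2 + b\right)^{2}$ ($L{\left(b \right)} = - 5 \left(b - 2\right)^{2} = - 5 \left(-2 + b\right)^{2}$)
$L{\left(301 \right)} + W{\left(Y,o{\left(-3 \right)} \right)} = - 5 \left(-2 + 301\right)^{2} + \left(18 \left(-3\right) - 112\right) = - 5 \cdot 299^{2} - 166 = \left(-5\right) 89401 - 166 = -447005 - 166 = -447171$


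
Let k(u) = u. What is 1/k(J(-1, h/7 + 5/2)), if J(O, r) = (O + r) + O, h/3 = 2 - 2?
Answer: 2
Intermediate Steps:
h = 0 (h = 3*(2 - 2) = 3*0 = 0)
J(O, r) = r + 2*O
1/k(J(-1, h/7 + 5/2)) = 1/((0/7 + 5/2) + 2*(-1)) = 1/((0*(⅐) + 5*(½)) - 2) = 1/((0 + 5/2) - 2) = 1/(5/2 - 2) = 1/(½) = 2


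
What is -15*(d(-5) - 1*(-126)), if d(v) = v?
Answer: -1815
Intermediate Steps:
-15*(d(-5) - 1*(-126)) = -15*(-5 - 1*(-126)) = -15*(-5 + 126) = -15*121 = -1815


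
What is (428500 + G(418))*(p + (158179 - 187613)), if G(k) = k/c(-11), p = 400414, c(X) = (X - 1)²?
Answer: 317932013745/2 ≈ 1.5897e+11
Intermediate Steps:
c(X) = (-1 + X)²
G(k) = k/144 (G(k) = k/((-1 - 11)²) = k/((-12)²) = k/144)
(428500 + G(418))*(p + (158179 - 187613)) = (428500 + (1/144)*418)*(400414 + (158179 - 187613)) = (428500 + 209/72)*(400414 - 29434) = (30852209/72)*370980 = 317932013745/2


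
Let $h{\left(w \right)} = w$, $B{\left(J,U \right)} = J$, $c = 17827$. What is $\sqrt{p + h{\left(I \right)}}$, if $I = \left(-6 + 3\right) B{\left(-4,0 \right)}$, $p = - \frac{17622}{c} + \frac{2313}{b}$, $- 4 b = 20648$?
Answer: $\frac{\sqrt{89453423214675102}}{92022974} \approx 3.2501$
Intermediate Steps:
$b = -5162$ ($b = \left(- \frac{1}{4}\right) 20648 = -5162$)
$p = - \frac{132198615}{92022974}$ ($p = - \frac{17622}{17827} + \frac{2313}{-5162} = \left(-17622\right) \frac{1}{17827} + 2313 \left(- \frac{1}{5162}\right) = - \frac{17622}{17827} - \frac{2313}{5162} = - \frac{132198615}{92022974} \approx -1.4366$)
$I = 12$ ($I = \left(-6 + 3\right) \left(-4\right) = \left(-3\right) \left(-4\right) = 12$)
$\sqrt{p + h{\left(I \right)}} = \sqrt{- \frac{132198615}{92022974} + 12} = \sqrt{\frac{972077073}{92022974}} = \frac{\sqrt{89453423214675102}}{92022974}$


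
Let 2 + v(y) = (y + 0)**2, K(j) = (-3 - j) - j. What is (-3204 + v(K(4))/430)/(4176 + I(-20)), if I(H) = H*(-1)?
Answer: -1377601/1804280 ≈ -0.76352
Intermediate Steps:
I(H) = -H
K(j) = -3 - 2*j
v(y) = -2 + y**2 (v(y) = -2 + (y + 0)**2 = -2 + y**2)
(-3204 + v(K(4))/430)/(4176 + I(-20)) = (-3204 + (-2 + (-3 - 2*4)**2)/430)/(4176 - 1*(-20)) = (-3204 + (-2 + (-3 - 8)**2)*(1/430))/(4176 + 20) = (-3204 + (-2 + (-11)**2)*(1/430))/4196 = (-3204 + (-2 + 121)*(1/430))*(1/4196) = (-3204 + 119*(1/430))*(1/4196) = (-3204 + 119/430)*(1/4196) = -1377601/430*1/4196 = -1377601/1804280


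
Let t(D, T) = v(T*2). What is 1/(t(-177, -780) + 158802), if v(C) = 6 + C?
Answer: 1/157248 ≈ 6.3594e-6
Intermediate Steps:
t(D, T) = 6 + 2*T (t(D, T) = 6 + T*2 = 6 + 2*T)
1/(t(-177, -780) + 158802) = 1/((6 + 2*(-780)) + 158802) = 1/((6 - 1560) + 158802) = 1/(-1554 + 158802) = 1/157248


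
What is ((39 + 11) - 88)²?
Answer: 1444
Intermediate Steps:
((39 + 11) - 88)² = (50 - 88)² = (-38)² = 1444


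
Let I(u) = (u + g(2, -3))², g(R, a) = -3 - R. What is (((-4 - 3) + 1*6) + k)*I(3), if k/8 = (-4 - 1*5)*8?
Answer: -2308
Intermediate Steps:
I(u) = (-5 + u)² (I(u) = (u + (-3 - 1*2))² = (u + (-3 - 2))² = (u - 5)² = (-5 + u)²)
k = -576 (k = 8*((-4 - 1*5)*8) = 8*((-4 - 5)*8) = 8*(-9*8) = 8*(-72) = -576)
(((-4 - 3) + 1*6) + k)*I(3) = (((-4 - 3) + 1*6) - 576)*(-5 + 3)² = ((-7 + 6) - 576)*(-2)² = (-1 - 576)*4 = -577*4 = -2308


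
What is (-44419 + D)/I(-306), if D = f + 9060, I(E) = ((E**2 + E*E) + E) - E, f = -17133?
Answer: -13123/46818 ≈ -0.28030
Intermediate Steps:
I(E) = 2*E**2 (I(E) = ((E**2 + E**2) + E) - E = (2*E**2 + E) - E = (E + 2*E**2) - E = 2*E**2)
D = -8073 (D = -17133 + 9060 = -8073)
(-44419 + D)/I(-306) = (-44419 - 8073)/((2*(-306)**2)) = -52492/(2*93636) = -52492/187272 = -52492*1/187272 = -13123/46818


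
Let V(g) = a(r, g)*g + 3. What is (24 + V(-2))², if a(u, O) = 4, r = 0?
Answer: 361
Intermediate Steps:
V(g) = 3 + 4*g (V(g) = 4*g + 3 = 3 + 4*g)
(24 + V(-2))² = (24 + (3 + 4*(-2)))² = (24 + (3 - 8))² = (24 - 5)² = 19² = 361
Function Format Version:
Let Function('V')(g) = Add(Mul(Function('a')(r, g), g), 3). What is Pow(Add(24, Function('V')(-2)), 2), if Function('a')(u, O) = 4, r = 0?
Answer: 361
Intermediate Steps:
Function('V')(g) = Add(3, Mul(4, g)) (Function('V')(g) = Add(Mul(4, g), 3) = Add(3, Mul(4, g)))
Pow(Add(24, Function('V')(-2)), 2) = Pow(Add(24, Add(3, Mul(4, -2))), 2) = Pow(Add(24, Add(3, -8)), 2) = Pow(Add(24, -5), 2) = Pow(19, 2) = 361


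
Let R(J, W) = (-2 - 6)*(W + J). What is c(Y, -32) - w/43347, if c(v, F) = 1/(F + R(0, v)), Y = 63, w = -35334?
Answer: 6298559/7744664 ≈ 0.81328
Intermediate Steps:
R(J, W) = -8*J - 8*W (R(J, W) = -8*(J + W) = -8*J - 8*W)
c(v, F) = 1/(F - 8*v) (c(v, F) = 1/(F + (-8*0 - 8*v)) = 1/(F + (0 - 8*v)) = 1/(F - 8*v))
c(Y, -32) - w/43347 = 1/(-32 - 8*63) - (-35334)/43347 = 1/(-32 - 504) - (-35334)/43347 = 1/(-536) - 1*(-11778/14449) = -1/536 + 11778/14449 = 6298559/7744664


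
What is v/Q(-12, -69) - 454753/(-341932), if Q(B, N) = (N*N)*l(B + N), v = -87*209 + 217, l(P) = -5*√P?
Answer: 454753/341932 - 17966*I/214245 ≈ 1.33 - 0.083857*I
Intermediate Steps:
v = -17966 (v = -18183 + 217 = -17966)
Q(B, N) = -5*N²*√(B + N) (Q(B, N) = (N*N)*(-5*√(B + N)) = N²*(-5*√(B + N)) = -5*N²*√(B + N))
v/Q(-12, -69) - 454753/(-341932) = -17966*(-1/(23805*√(-12 - 69))) - 454753/(-341932) = -17966*I/214245 - 454753*(-1/341932) = -17966*I/214245 + 454753/341932 = 454753/341932 - 17966*I/214245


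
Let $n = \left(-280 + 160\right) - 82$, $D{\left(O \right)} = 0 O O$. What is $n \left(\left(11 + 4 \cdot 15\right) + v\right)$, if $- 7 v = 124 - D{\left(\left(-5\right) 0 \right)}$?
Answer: $- \frac{75346}{7} \approx -10764.0$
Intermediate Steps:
$D{\left(O \right)} = 0$ ($D{\left(O \right)} = 0 O = 0$)
$v = - \frac{124}{7}$ ($v = - \frac{124 - 0}{7} = - \frac{124 + 0}{7} = \left(- \frac{1}{7}\right) 124 = - \frac{124}{7} \approx -17.714$)
$n = -202$ ($n = -120 - 82 = -202$)
$n \left(\left(11 + 4 \cdot 15\right) + v\right) = - 202 \left(\left(11 + 4 \cdot 15\right) - \frac{124}{7}\right) = - 202 \left(\left(11 + 60\right) - \frac{124}{7}\right) = - 202 \left(71 - \frac{124}{7}\right) = \left(-202\right) \frac{373}{7} = - \frac{75346}{7}$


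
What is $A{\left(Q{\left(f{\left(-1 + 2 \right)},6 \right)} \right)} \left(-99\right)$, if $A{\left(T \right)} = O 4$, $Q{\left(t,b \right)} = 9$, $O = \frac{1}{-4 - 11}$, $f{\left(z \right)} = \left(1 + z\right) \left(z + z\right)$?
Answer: $\frac{132}{5} \approx 26.4$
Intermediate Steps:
$f{\left(z \right)} = 2 z \left(1 + z\right)$ ($f{\left(z \right)} = \left(1 + z\right) 2 z = 2 z \left(1 + z\right)$)
$O = - \frac{1}{15}$ ($O = \frac{1}{-15} = - \frac{1}{15} \approx -0.066667$)
$A{\left(T \right)} = - \frac{4}{15}$ ($A{\left(T \right)} = \left(- \frac{1}{15}\right) 4 = - \frac{4}{15}$)
$A{\left(Q{\left(f{\left(-1 + 2 \right)},6 \right)} \right)} \left(-99\right) = \left(- \frac{4}{15}\right) \left(-99\right) = \frac{132}{5}$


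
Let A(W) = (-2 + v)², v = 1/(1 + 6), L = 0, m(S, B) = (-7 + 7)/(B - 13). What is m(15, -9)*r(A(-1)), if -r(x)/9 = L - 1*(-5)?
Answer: 0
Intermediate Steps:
m(S, B) = 0 (m(S, B) = 0/(-13 + B) = 0)
v = ⅐ (v = 1/7 = ⅐ ≈ 0.14286)
A(W) = 169/49 (A(W) = (-2 + ⅐)² = (-13/7)² = 169/49)
r(x) = -45 (r(x) = -9*(0 - 1*(-5)) = -9*(0 + 5) = -9*5 = -45)
m(15, -9)*r(A(-1)) = 0*(-45) = 0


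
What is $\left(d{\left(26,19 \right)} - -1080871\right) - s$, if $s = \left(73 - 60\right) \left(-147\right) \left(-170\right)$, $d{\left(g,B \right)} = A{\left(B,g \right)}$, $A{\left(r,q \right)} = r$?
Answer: $756020$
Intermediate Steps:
$d{\left(g,B \right)} = B$
$s = 324870$ ($s = 13 \left(-147\right) \left(-170\right) = \left(-1911\right) \left(-170\right) = 324870$)
$\left(d{\left(26,19 \right)} - -1080871\right) - s = \left(19 - -1080871\right) - 324870 = \left(19 + 1080871\right) - 324870 = 1080890 - 324870 = 756020$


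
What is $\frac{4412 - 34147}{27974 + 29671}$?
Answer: $- \frac{5947}{11529} \approx -0.51583$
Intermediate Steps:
$\frac{4412 - 34147}{27974 + 29671} = - \frac{29735}{57645} = \left(-29735\right) \frac{1}{57645} = - \frac{5947}{11529}$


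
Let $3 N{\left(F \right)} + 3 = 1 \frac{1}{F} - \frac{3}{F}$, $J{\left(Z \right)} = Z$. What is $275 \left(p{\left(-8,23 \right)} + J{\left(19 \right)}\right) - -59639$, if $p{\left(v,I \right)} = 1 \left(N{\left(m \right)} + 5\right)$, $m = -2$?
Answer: $\frac{198167}{3} \approx 66056.0$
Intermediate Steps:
$N{\left(F \right)} = -1 - \frac{2}{3 F}$ ($N{\left(F \right)} = -1 + \frac{1 \frac{1}{F} - \frac{3}{F}}{3} = -1 + \frac{\frac{1}{F} - \frac{3}{F}}{3} = -1 + \frac{\left(-2\right) \frac{1}{F}}{3} = -1 - \frac{2}{3 F}$)
$p{\left(v,I \right)} = \frac{13}{3}$ ($p{\left(v,I \right)} = 1 \left(\frac{- \frac{2}{3} - -2}{-2} + 5\right) = 1 \left(- \frac{- \frac{2}{3} + 2}{2} + 5\right) = 1 \left(\left(- \frac{1}{2}\right) \frac{4}{3} + 5\right) = 1 \left(- \frac{2}{3} + 5\right) = 1 \cdot \frac{13}{3} = \frac{13}{3}$)
$275 \left(p{\left(-8,23 \right)} + J{\left(19 \right)}\right) - -59639 = 275 \left(\frac{13}{3} + 19\right) - -59639 = 275 \cdot \frac{70}{3} + 59639 = \frac{19250}{3} + 59639 = \frac{198167}{3}$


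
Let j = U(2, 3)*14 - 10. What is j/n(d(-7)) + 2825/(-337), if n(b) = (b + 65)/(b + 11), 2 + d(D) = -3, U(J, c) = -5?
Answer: -5521/337 ≈ -16.383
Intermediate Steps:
d(D) = -5 (d(D) = -2 - 3 = -5)
n(b) = (65 + b)/(11 + b)
j = -80 (j = -5*14 - 10 = -70 - 10 = -80)
j/n(d(-7)) + 2825/(-337) = -80*(11 - 5)/(65 - 5) + 2825/(-337) = -80/(60/6) + 2825*(-1/337) = -80/((1/6)*60) - 2825/337 = -80/10 - 2825/337 = -80*1/10 - 2825/337 = -8 - 2825/337 = -5521/337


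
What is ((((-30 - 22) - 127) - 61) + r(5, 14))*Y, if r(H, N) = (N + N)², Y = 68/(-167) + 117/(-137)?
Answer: -15697120/22879 ≈ -686.09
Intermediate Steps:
Y = -28855/22879 (Y = 68*(-1/167) + 117*(-1/137) = -68/167 - 117/137 = -28855/22879 ≈ -1.2612)
r(H, N) = 4*N² (r(H, N) = (2*N)² = 4*N²)
((((-30 - 22) - 127) - 61) + r(5, 14))*Y = ((((-30 - 22) - 127) - 61) + 4*14²)*(-28855/22879) = (((-52 - 127) - 61) + 4*196)*(-28855/22879) = ((-179 - 61) + 784)*(-28855/22879) = (-240 + 784)*(-28855/22879) = 544*(-28855/22879) = -15697120/22879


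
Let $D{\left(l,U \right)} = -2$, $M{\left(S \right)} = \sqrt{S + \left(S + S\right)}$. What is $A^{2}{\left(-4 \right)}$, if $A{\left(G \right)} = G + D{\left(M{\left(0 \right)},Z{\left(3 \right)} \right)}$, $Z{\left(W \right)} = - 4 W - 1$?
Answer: $36$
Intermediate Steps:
$Z{\left(W \right)} = -1 - 4 W$
$M{\left(S \right)} = \sqrt{3} \sqrt{S}$ ($M{\left(S \right)} = \sqrt{S + 2 S} = \sqrt{3 S} = \sqrt{3} \sqrt{S}$)
$A{\left(G \right)} = -2 + G$ ($A{\left(G \right)} = G - 2 = -2 + G$)
$A^{2}{\left(-4 \right)} = \left(-2 - 4\right)^{2} = \left(-6\right)^{2} = 36$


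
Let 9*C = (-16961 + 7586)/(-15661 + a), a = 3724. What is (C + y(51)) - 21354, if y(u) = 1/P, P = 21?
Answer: -5352922846/250677 ≈ -21354.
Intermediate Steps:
C = 3125/35811 (C = ((-16961 + 7586)/(-15661 + 3724))/9 = (-9375/(-11937))/9 = (-9375*(-1/11937))/9 = (1/9)*(3125/3979) = 3125/35811 ≈ 0.087264)
y(u) = 1/21
(C + y(51)) - 21354 = (3125/35811 + 1/21) - 21354 = 33812/250677 - 21354 = -5352922846/250677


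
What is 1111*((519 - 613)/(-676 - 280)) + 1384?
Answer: 713769/478 ≈ 1493.2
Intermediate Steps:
1111*((519 - 613)/(-676 - 280)) + 1384 = 1111*(-94/(-956)) + 1384 = 1111*(-94*(-1/956)) + 1384 = 1111*(47/478) + 1384 = 52217/478 + 1384 = 713769/478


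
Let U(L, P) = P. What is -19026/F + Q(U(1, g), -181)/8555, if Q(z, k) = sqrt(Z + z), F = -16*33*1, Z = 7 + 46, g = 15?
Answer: 3171/88 + 2*sqrt(17)/8555 ≈ 36.035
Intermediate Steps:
Z = 53
F = -528 (F = -528*1 = -528)
Q(z, k) = sqrt(53 + z)
-19026/F + Q(U(1, g), -181)/8555 = -19026/(-528) + sqrt(53 + 15)/8555 = -19026*(-1/528) + sqrt(68)*(1/8555) = 3171/88 + (2*sqrt(17))*(1/8555) = 3171/88 + 2*sqrt(17)/8555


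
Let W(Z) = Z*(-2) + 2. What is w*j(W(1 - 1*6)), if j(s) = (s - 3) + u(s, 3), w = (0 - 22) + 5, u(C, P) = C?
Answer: -357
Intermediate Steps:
W(Z) = 2 - 2*Z (W(Z) = -2*Z + 2 = 2 - 2*Z)
w = -17 (w = -22 + 5 = -17)
j(s) = -3 + 2*s (j(s) = (s - 3) + s = (-3 + s) + s = -3 + 2*s)
w*j(W(1 - 1*6)) = -17*(-3 + 2*(2 - 2*(1 - 1*6))) = -17*(-3 + 2*(2 - 2*(1 - 6))) = -17*(-3 + 2*(2 - 2*(-5))) = -17*(-3 + 2*(2 + 10)) = -17*(-3 + 2*12) = -17*(-3 + 24) = -17*21 = -357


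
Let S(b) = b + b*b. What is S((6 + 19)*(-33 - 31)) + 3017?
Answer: 2561417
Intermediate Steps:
S(b) = b + b²
S((6 + 19)*(-33 - 31)) + 3017 = ((6 + 19)*(-33 - 31))*(1 + (6 + 19)*(-33 - 31)) + 3017 = (25*(-64))*(1 + 25*(-64)) + 3017 = -1600*(1 - 1600) + 3017 = -1600*(-1599) + 3017 = 2558400 + 3017 = 2561417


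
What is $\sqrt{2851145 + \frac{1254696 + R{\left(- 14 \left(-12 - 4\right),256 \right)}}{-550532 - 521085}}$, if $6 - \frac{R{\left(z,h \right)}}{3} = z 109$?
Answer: $\frac{\sqrt{3274148144413518383}}{1071617} \approx 1688.5$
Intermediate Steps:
$R{\left(z,h \right)} = 18 - 327 z$ ($R{\left(z,h \right)} = 18 - 3 z 109 = 18 - 3 \cdot 109 z = 18 - 327 z$)
$\sqrt{2851145 + \frac{1254696 + R{\left(- 14 \left(-12 - 4\right),256 \right)}}{-550532 - 521085}} = \sqrt{2851145 + \frac{1254696 + \left(18 - 327 \left(- 14 \left(-12 - 4\right)\right)\right)}{-550532 - 521085}} = \sqrt{2851145 + \frac{1254696 + \left(18 - 327 \left(\left(-14\right) \left(-16\right)\right)\right)}{-1071617}} = \sqrt{2851145 + \left(1254696 + \left(18 - 73248\right)\right) \left(- \frac{1}{1071617}\right)} = \sqrt{2851145 + \left(1254696 - 73230\right) \left(- \frac{1}{1071617}\right)} = \sqrt{2851145 + 1181466 \left(- \frac{1}{1071617}\right)} = \sqrt{2851145 - \frac{1181466}{1071617}} = \sqrt{\frac{3055334269999}{1071617}} = \frac{\sqrt{3274148144413518383}}{1071617}$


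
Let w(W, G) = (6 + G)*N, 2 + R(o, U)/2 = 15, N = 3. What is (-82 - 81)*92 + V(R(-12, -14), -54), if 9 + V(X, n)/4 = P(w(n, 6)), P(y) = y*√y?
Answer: -14168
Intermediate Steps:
R(o, U) = 26 (R(o, U) = -4 + 2*15 = -4 + 30 = 26)
w(W, G) = 18 + 3*G (w(W, G) = (6 + G)*3 = 18 + 3*G)
P(y) = y^(3/2)
V(X, n) = 828 (V(X, n) = -36 + 4*(18 + 3*6)^(3/2) = -36 + 4*(18 + 18)^(3/2) = -36 + 4*36^(3/2) = -36 + 4*216 = -36 + 864 = 828)
(-82 - 81)*92 + V(R(-12, -14), -54) = (-82 - 81)*92 + 828 = -163*92 + 828 = -14996 + 828 = -14168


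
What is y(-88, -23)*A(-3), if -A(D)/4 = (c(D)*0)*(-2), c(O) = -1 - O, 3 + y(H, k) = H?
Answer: 0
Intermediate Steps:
y(H, k) = -3 + H
A(D) = 0 (A(D) = -4*(-1 - D)*0*(-2) = -0*(-2) = -4*0 = 0)
y(-88, -23)*A(-3) = (-3 - 88)*0 = -91*0 = 0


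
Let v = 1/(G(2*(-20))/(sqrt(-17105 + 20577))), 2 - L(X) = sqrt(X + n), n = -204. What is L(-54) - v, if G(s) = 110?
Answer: 2 - 2*sqrt(217)/55 - I*sqrt(258) ≈ 1.4643 - 16.062*I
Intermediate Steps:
L(X) = 2 - sqrt(-204 + X) (L(X) = 2 - sqrt(X - 204) = 2 - sqrt(-204 + X))
v = 2*sqrt(217)/55 (v = 1/(110/(sqrt(-17105 + 20577))) = 1/(110/(sqrt(3472))) = 1/(110/((4*sqrt(217)))) = 1/(110*(sqrt(217)/868)) = 1/(55*sqrt(217)/434) = 2*sqrt(217)/55 ≈ 0.53567)
L(-54) - v = (2 - sqrt(-204 - 54)) - 2*sqrt(217)/55 = (2 - sqrt(-258)) - 2*sqrt(217)/55 = (2 - I*sqrt(258)) - 2*sqrt(217)/55 = 2 - 2*sqrt(217)/55 - I*sqrt(258)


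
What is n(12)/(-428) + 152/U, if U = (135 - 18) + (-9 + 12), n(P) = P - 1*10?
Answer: 4051/3210 ≈ 1.2620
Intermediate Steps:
n(P) = -10 + P (n(P) = P - 10 = -10 + P)
U = 120 (U = 117 + 3 = 120)
n(12)/(-428) + 152/U = (-10 + 12)/(-428) + 152/120 = 2*(-1/428) + 152*(1/120) = -1/214 + 19/15 = 4051/3210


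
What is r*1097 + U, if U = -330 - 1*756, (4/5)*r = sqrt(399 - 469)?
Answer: -1086 + 5485*I*sqrt(70)/4 ≈ -1086.0 + 11473.0*I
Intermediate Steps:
r = 5*I*sqrt(70)/4 (r = 5*sqrt(399 - 469)/4 = 5*sqrt(-70)/4 = 5*(I*sqrt(70))/4 = 5*I*sqrt(70)/4 ≈ 10.458*I)
U = -1086 (U = -330 - 756 = -1086)
r*1097 + U = (5*I*sqrt(70)/4)*1097 - 1086 = 5485*I*sqrt(70)/4 - 1086 = -1086 + 5485*I*sqrt(70)/4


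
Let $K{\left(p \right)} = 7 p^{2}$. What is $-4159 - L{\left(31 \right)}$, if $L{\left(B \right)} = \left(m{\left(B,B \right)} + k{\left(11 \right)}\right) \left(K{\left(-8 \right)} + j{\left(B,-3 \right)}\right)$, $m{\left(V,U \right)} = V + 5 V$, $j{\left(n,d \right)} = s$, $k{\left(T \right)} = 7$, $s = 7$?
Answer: $-91974$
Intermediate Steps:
$j{\left(n,d \right)} = 7$
$m{\left(V,U \right)} = 6 V$
$L{\left(B \right)} = 3185 + 2730 B$ ($L{\left(B \right)} = \left(6 B + 7\right) \left(7 \left(-8\right)^{2} + 7\right) = \left(7 + 6 B\right) \left(7 \cdot 64 + 7\right) = \left(7 + 6 B\right) \left(448 + 7\right) = \left(7 + 6 B\right) 455 = 3185 + 2730 B$)
$-4159 - L{\left(31 \right)} = -4159 - \left(3185 + 2730 \cdot 31\right) = -4159 - \left(3185 + 84630\right) = -4159 - 87815 = -91974$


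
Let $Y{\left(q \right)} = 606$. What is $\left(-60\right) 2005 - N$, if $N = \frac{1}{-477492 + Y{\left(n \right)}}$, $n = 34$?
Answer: $- \frac{57369385799}{476886} \approx -1.203 \cdot 10^{5}$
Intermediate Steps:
$N = - \frac{1}{476886}$ ($N = \frac{1}{-477492 + 606} = \frac{1}{-476886} = - \frac{1}{476886} \approx -2.0969 \cdot 10^{-6}$)
$\left(-60\right) 2005 - N = \left(-60\right) 2005 - - \frac{1}{476886} = -120300 + \frac{1}{476886} = - \frac{57369385799}{476886}$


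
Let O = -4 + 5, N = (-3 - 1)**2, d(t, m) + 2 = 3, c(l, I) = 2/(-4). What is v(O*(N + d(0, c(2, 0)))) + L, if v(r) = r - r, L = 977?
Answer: 977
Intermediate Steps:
c(l, I) = -1/2 (c(l, I) = 2*(-1/4) = -1/2)
d(t, m) = 1 (d(t, m) = -2 + 3 = 1)
N = 16 (N = (-4)**2 = 16)
O = 1
v(r) = 0
v(O*(N + d(0, c(2, 0)))) + L = 0 + 977 = 977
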